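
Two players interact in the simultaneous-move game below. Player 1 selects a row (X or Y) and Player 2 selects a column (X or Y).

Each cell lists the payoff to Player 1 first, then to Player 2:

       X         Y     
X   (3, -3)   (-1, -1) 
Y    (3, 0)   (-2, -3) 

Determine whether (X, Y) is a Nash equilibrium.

Yes

At (X, Y), Player 1 earns -1; switching to Y would give -2, so Player 1 has no profitable deviation.
Player 2 earns -1; switching to X would give -3, so Player 2 has no profitable deviation.
Neither player can gain by a unilateral deviation, so this profile is a Nash equilibrium.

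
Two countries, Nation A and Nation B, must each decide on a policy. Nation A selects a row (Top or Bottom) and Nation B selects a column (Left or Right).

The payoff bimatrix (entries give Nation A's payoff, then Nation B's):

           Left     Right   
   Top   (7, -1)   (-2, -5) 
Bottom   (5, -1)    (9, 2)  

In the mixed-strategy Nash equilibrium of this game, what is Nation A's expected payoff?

73/13

First find y, the probability Nation B plays Left, from Nation A's indifference between Top and Bottom: 7y − 2(1−y) = 5y + 9(1−y), giving y = 11/13.
Since Nation A is indifferent in equilibrium, Nation A's expected payoff equals the payoff from either row against (11/13, 2/13). Using Top: 7(11/13) − 2(2/13) = 73/13.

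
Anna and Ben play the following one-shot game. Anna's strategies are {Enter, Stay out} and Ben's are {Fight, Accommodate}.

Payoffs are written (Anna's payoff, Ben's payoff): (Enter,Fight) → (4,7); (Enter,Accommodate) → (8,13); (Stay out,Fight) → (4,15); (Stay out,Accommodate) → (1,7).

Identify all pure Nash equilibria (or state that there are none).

(Enter, Fight): Ben prefers Accommodate (13 > 7) — not an equilibrium.
(Enter, Accommodate): Anna gets 8 ≥ 1 from Stay out, and Ben gets 13 ≥ 7 from Fight — Nash equilibrium.
(Stay out, Fight): Anna gets 4 ≥ 4 from Enter, and Ben gets 15 ≥ 7 from Accommodate — Nash equilibrium.
(Stay out, Accommodate): Anna prefers Enter (8 > 1); Ben prefers Fight (15 > 7) — not an equilibrium.

(Enter, Accommodate) and (Stay out, Fight)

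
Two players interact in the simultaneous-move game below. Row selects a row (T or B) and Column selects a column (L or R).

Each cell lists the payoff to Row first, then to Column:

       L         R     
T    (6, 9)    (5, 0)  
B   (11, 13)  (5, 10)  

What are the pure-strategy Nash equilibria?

(B, L)

(T, L): Row prefers B (11 > 6) — not an equilibrium.
(T, R): Column prefers L (9 > 0) — not an equilibrium.
(B, L): Row gets 11 ≥ 6 from T, and Column gets 13 ≥ 10 from R — Nash equilibrium.
(B, R): Column prefers L (13 > 10) — not an equilibrium.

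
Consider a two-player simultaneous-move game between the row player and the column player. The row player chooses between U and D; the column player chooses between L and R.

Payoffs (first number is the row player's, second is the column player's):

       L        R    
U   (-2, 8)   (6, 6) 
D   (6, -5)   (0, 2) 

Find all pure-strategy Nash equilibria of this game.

none

(U, L): the row player prefers D (6 > -2) — not an equilibrium.
(U, R): the column player prefers L (8 > 6) — not an equilibrium.
(D, L): the column player prefers R (2 > -5) — not an equilibrium.
(D, R): the row player prefers U (6 > 0) — not an equilibrium.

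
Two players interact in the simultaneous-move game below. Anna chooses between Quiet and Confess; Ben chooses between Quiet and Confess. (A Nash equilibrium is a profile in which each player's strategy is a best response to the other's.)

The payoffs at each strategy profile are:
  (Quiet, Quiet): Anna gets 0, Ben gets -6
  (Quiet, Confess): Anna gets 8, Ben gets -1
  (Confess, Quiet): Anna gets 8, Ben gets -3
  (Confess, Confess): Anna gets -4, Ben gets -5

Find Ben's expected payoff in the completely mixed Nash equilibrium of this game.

-27/7

First find x, the probability Anna plays Quiet, from Ben's indifference between Quiet and Confess: −6x − 3(1−x) = −x − 5(1−x), giving x = 2/7.
Since Ben is indifferent in equilibrium, Ben's expected payoff equals the payoff from either column against (2/7, 5/7). Using Quiet: −6(2/7) − 3(5/7) = -27/7.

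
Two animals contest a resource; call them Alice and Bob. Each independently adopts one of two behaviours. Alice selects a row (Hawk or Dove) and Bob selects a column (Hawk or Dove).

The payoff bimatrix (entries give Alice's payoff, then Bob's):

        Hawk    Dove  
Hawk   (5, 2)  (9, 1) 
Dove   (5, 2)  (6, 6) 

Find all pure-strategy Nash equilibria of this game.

(Hawk, Hawk): Alice gets 5 ≥ 5 from Dove, and Bob gets 2 ≥ 1 from Dove — Nash equilibrium.
(Hawk, Dove): Bob prefers Hawk (2 > 1) — not an equilibrium.
(Dove, Hawk): Bob prefers Dove (6 > 2) — not an equilibrium.
(Dove, Dove): Alice prefers Hawk (9 > 6) — not an equilibrium.

(Hawk, Hawk)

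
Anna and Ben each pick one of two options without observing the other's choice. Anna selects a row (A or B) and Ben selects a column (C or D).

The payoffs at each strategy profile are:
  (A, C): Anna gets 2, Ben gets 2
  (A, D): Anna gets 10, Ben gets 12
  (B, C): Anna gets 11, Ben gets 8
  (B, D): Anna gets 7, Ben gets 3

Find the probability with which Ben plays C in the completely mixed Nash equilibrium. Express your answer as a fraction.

1/4

Let q be the probability that Ben plays C. In a completely mixed equilibrium, Anna must be indifferent between A and B.
Anna's expected payoff from A is 2q + 10(1−q); from B it is 11q + 7(1−q).
Setting these equal: −8q + 10 = 4q + 7, so q = 1/4.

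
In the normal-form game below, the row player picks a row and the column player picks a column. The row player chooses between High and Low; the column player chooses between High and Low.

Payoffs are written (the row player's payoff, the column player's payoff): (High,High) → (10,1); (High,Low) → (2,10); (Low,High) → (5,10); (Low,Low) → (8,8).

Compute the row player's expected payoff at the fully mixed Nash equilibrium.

70/11

First find q, the probability the column player plays High, from the row player's indifference between High and Low: 10q + 2(1−q) = 5q + 8(1−q), giving q = 6/11.
Since the row player is indifferent in equilibrium, the row player's expected payoff equals the payoff from either row against (6/11, 5/11). Using High: 10(6/11) + 2(5/11) = 70/11.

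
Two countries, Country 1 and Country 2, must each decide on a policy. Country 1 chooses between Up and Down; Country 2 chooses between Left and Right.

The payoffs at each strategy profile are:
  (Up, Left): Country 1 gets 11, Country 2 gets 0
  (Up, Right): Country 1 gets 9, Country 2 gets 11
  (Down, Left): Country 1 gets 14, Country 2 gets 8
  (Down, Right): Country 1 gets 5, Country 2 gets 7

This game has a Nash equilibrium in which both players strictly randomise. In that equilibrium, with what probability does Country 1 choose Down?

11/12

Let x be the probability that Country 1 plays Up. In a completely mixed equilibrium, Country 2 must be indifferent between Left and Right.
Country 2's expected payoff from Left is 8(1−x); from Right it is 11x + 7(1−x).
Setting these equal: −8x + 8 = 4x + 7, so x = 1/12.
Therefore Country 1 plays Down with probability 1 − 1/12 = 11/12.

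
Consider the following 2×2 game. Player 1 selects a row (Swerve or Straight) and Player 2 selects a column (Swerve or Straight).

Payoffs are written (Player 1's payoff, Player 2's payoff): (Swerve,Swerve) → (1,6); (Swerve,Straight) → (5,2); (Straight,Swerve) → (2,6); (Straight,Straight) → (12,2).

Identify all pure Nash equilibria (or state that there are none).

(Straight, Swerve)

(Swerve, Swerve): Player 1 prefers Straight (2 > 1) — not an equilibrium.
(Swerve, Straight): Player 1 prefers Straight (12 > 5); Player 2 prefers Swerve (6 > 2) — not an equilibrium.
(Straight, Swerve): Player 1 gets 2 ≥ 1 from Swerve, and Player 2 gets 6 ≥ 2 from Straight — Nash equilibrium.
(Straight, Straight): Player 2 prefers Swerve (6 > 2) — not an equilibrium.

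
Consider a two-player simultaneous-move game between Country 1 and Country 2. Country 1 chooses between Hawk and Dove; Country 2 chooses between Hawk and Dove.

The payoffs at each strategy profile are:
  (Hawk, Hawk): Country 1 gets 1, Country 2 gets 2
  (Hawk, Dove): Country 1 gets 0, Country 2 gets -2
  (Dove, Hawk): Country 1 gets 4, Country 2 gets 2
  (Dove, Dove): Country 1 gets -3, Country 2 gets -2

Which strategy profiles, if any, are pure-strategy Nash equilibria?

(Dove, Hawk)

(Hawk, Hawk): Country 1 prefers Dove (4 > 1) — not an equilibrium.
(Hawk, Dove): Country 2 prefers Hawk (2 > -2) — not an equilibrium.
(Dove, Hawk): Country 1 gets 4 ≥ 1 from Hawk, and Country 2 gets 2 ≥ -2 from Dove — Nash equilibrium.
(Dove, Dove): Country 1 prefers Hawk (0 > -3); Country 2 prefers Hawk (2 > -2) — not an equilibrium.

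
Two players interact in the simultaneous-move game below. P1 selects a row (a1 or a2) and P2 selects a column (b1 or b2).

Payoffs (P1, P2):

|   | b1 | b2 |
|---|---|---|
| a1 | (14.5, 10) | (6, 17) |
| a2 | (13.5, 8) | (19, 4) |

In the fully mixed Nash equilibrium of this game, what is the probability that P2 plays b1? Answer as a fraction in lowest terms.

Let q be the probability that P2 plays b1. In a completely mixed equilibrium, P1 must be indifferent between a1 and a2.
P1's expected payoff from a1 is 14.5q + 6(1−q); from a2 it is 13.5q + 19(1−q).
Setting these equal: 8.5q + 6 = −5.5q + 19, so q = 13/14.

13/14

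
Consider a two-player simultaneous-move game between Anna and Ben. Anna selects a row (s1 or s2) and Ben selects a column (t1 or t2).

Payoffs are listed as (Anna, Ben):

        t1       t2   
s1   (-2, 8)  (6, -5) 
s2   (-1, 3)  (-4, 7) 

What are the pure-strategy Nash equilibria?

none

(s1, t1): Anna prefers s2 (-1 > -2) — not an equilibrium.
(s1, t2): Ben prefers t1 (8 > -5) — not an equilibrium.
(s2, t1): Ben prefers t2 (7 > 3) — not an equilibrium.
(s2, t2): Anna prefers s1 (6 > -4) — not an equilibrium.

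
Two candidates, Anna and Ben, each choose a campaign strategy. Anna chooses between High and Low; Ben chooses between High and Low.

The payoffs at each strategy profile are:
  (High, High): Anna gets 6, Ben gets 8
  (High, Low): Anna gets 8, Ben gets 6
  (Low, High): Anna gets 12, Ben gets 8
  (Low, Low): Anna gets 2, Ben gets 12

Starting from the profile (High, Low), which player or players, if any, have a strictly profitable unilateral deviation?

Anna at (High, Low) earns 8; deviating to Low yields 2 — not better.
Ben earns 6; deviating to High yields 8 — a strict improvement.
Only Ben has a strictly profitable deviation.

Ben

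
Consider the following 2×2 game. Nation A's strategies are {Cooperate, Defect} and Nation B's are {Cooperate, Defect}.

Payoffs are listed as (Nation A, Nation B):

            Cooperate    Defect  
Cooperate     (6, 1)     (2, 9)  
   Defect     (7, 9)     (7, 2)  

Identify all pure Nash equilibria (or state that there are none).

(Cooperate, Cooperate): Nation A prefers Defect (7 > 6); Nation B prefers Defect (9 > 1) — not an equilibrium.
(Cooperate, Defect): Nation A prefers Defect (7 > 2) — not an equilibrium.
(Defect, Cooperate): Nation A gets 7 ≥ 6 from Cooperate, and Nation B gets 9 ≥ 2 from Defect — Nash equilibrium.
(Defect, Defect): Nation B prefers Cooperate (9 > 2) — not an equilibrium.

(Defect, Cooperate)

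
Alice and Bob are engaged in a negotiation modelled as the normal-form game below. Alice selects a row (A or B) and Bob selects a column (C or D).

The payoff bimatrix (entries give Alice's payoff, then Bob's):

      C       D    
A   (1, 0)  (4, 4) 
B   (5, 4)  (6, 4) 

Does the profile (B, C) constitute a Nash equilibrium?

Yes

At (B, C), Alice earns 5; switching to A would give 1, so Alice has no profitable deviation.
Bob earns 4; switching to D would give 4, so Bob has no profitable deviation.
Neither player can gain by a unilateral deviation, so this profile is a Nash equilibrium.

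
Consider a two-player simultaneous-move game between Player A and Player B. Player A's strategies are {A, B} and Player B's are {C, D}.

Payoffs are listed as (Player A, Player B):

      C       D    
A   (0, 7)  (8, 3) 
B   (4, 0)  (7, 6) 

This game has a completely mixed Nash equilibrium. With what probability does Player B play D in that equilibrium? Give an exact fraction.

Let q be the probability that Player B plays C. In a completely mixed equilibrium, Player A must be indifferent between A and B.
Player A's expected payoff from A is 8(1−q); from B it is 4q + 7(1−q).
Setting these equal: −8q + 8 = −3q + 7, so q = 1/5.
Therefore Player B plays D with probability 1 − 1/5 = 4/5.

4/5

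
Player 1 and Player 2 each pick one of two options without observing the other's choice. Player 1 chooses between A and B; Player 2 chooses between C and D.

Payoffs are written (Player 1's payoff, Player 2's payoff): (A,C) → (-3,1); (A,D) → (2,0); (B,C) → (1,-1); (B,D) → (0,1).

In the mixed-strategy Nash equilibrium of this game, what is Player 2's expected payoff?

1/3

First find p, the probability Player 1 plays A, from Player 2's indifference between C and D: p − (1−p) = (1−p), giving p = 2/3.
Since Player 2 is indifferent in equilibrium, Player 2's expected payoff equals the payoff from either column against (2/3, 1/3). Using C: (2/3) − (1/3) = 1/3.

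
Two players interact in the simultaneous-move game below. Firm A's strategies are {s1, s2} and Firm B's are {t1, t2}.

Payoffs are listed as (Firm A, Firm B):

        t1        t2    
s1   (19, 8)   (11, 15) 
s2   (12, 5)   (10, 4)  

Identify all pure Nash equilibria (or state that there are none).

(s1, t2)

(s1, t1): Firm B prefers t2 (15 > 8) — not an equilibrium.
(s1, t2): Firm A gets 11 ≥ 10 from s2, and Firm B gets 15 ≥ 8 from t1 — Nash equilibrium.
(s2, t1): Firm A prefers s1 (19 > 12) — not an equilibrium.
(s2, t2): Firm A prefers s1 (11 > 10); Firm B prefers t1 (5 > 4) — not an equilibrium.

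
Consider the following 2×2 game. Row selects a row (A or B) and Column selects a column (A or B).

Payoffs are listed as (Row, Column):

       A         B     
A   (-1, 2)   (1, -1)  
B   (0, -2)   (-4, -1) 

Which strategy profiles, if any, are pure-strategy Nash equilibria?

none

(A, A): Row prefers B (0 > -1) — not an equilibrium.
(A, B): Column prefers A (2 > -1) — not an equilibrium.
(B, A): Column prefers B (-1 > -2) — not an equilibrium.
(B, B): Row prefers A (1 > -4) — not an equilibrium.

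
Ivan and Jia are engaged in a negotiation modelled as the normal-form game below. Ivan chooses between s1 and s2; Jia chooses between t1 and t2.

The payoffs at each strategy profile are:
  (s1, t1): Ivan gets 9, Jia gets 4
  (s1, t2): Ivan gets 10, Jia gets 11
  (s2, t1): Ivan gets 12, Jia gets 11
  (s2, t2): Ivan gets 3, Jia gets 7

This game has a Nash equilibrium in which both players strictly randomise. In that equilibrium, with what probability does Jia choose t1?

7/10

Let c be the probability that Jia plays t1. In a completely mixed equilibrium, Ivan must be indifferent between s1 and s2.
Ivan's expected payoff from s1 is 9c + 10(1−c); from s2 it is 12c + 3(1−c).
Setting these equal: −c + 10 = 9c + 3, so c = 7/10.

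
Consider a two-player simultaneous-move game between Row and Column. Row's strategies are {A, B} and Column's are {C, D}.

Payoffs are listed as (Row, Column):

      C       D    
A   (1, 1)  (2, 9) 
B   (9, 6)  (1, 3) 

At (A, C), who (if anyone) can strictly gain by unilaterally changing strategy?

Both

Row at (A, C) earns 1; deviating to B yields 9 — a strict improvement.
Column earns 1; deviating to D yields 9 — a strict improvement.
Both Row and Column have strictly profitable deviations.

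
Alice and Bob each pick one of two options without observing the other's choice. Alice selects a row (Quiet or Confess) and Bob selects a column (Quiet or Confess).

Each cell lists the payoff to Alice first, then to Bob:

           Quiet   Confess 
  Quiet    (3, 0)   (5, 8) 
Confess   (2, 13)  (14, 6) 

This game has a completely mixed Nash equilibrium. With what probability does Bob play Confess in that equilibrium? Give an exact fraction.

1/10

Let q be the probability that Bob plays Quiet. In a completely mixed equilibrium, Alice must be indifferent between Quiet and Confess.
Alice's expected payoff from Quiet is 3q + 5(1−q); from Confess it is 2q + 14(1−q).
Setting these equal: −2q + 5 = −12q + 14, so q = 9/10.
Therefore Bob plays Confess with probability 1 − 9/10 = 1/10.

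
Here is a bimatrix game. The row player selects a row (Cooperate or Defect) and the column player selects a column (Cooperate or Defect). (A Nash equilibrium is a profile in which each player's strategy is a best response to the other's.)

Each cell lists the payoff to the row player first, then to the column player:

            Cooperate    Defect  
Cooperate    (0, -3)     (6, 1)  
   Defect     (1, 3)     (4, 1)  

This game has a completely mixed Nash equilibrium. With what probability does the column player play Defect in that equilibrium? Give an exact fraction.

Let y be the probability that the column player plays Cooperate. In a completely mixed equilibrium, the row player must be indifferent between Cooperate and Defect.
The row player's expected payoff from Cooperate is 6(1−y); from Defect it is y + 4(1−y).
Setting these equal: −6y + 6 = −3y + 4, so y = 2/3.
Therefore the column player plays Defect with probability 1 − 2/3 = 1/3.

1/3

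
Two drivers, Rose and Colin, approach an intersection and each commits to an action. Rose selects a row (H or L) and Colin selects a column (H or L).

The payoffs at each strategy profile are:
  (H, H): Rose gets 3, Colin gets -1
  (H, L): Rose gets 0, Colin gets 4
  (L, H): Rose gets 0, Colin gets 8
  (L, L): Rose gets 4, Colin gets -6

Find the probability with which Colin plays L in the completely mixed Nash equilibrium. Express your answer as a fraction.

Let c be the probability that Colin plays H. In a completely mixed equilibrium, Rose must be indifferent between H and L.
Rose's expected payoff from H is 3c; from L it is 4(1−c).
Setting these equal: 3c = −4c + 4, so c = 4/7.
Therefore Colin plays L with probability 1 − 4/7 = 3/7.

3/7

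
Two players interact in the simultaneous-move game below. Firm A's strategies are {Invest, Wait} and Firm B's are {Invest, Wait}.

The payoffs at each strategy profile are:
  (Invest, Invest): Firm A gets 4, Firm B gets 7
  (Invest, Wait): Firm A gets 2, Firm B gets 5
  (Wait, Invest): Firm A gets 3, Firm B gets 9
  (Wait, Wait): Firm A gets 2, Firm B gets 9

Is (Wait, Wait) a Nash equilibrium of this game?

At (Wait, Wait), Firm A earns 2; switching to Invest would give 2, so Firm A has no profitable deviation.
Firm B earns 9; switching to Invest would give 9, so Firm B has no profitable deviation.
Neither player can gain by a unilateral deviation, so this profile is a Nash equilibrium.

Yes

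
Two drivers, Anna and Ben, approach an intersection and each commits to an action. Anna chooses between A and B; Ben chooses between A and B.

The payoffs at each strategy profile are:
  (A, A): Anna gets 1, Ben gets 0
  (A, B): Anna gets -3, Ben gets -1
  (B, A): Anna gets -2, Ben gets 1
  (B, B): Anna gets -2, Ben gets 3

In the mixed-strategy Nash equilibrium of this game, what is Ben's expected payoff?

First find p, the probability Anna plays A, from Ben's indifference between A and B: (1−p) = −p + 3(1−p), giving p = 2/3.
Since Ben is indifferent in equilibrium, Ben's expected payoff equals the payoff from either column against (2/3, 1/3). Using A: (1/3) = 1/3.

1/3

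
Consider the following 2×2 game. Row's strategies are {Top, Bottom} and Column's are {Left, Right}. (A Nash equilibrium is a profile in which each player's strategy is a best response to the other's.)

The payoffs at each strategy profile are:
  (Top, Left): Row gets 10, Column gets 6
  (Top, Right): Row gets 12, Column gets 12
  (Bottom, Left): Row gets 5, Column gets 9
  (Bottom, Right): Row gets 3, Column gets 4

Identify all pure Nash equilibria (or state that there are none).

(Top, Right)

(Top, Left): Column prefers Right (12 > 6) — not an equilibrium.
(Top, Right): Row gets 12 ≥ 3 from Bottom, and Column gets 12 ≥ 6 from Left — Nash equilibrium.
(Bottom, Left): Row prefers Top (10 > 5) — not an equilibrium.
(Bottom, Right): Row prefers Top (12 > 3); Column prefers Left (9 > 4) — not an equilibrium.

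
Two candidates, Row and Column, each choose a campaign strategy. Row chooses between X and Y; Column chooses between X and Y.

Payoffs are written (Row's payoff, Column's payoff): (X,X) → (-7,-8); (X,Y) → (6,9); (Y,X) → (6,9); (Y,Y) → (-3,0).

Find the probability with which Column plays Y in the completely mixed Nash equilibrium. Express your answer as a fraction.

13/22

Let c be the probability that Column plays X. In a completely mixed equilibrium, Row must be indifferent between X and Y.
Row's expected payoff from X is −7c + 6(1−c); from Y it is 6c − 3(1−c).
Setting these equal: −13c + 6 = 9c − 3, so c = 9/22.
Therefore Column plays Y with probability 1 − 9/22 = 13/22.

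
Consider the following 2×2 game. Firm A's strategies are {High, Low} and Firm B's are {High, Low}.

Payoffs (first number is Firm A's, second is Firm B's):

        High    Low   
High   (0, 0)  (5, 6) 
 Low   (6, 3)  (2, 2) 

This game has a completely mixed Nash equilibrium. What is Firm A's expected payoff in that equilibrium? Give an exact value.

10/3

First find q, the probability Firm B plays High, from Firm A's indifference between High and Low: 5(1−q) = 6q + 2(1−q), giving q = 1/3.
Since Firm A is indifferent in equilibrium, Firm A's expected payoff equals the payoff from either row against (1/3, 2/3). Using High: 5(2/3) = 10/3.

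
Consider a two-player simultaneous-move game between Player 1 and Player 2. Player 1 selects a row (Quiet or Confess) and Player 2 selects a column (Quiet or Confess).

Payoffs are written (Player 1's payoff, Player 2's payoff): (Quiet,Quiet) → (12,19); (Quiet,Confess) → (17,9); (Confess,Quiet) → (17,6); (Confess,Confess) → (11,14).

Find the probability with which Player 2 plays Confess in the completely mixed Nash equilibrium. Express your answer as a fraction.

Let q be the probability that Player 2 plays Quiet. In a completely mixed equilibrium, Player 1 must be indifferent between Quiet and Confess.
Player 1's expected payoff from Quiet is 12q + 17(1−q); from Confess it is 17q + 11(1−q).
Setting these equal: −5q + 17 = 6q + 11, so q = 6/11.
Therefore Player 2 plays Confess with probability 1 − 6/11 = 5/11.

5/11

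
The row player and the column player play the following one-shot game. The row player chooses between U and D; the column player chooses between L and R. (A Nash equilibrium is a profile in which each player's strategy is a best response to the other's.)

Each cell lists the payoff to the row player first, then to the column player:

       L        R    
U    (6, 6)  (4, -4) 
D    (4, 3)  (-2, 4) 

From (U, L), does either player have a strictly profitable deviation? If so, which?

Neither

The row player at (U, L) earns 6; deviating to D yields 4 — not better.
The column player earns 6; deviating to R yields -4 — not better.
Neither player can strictly improve; the profile is a Nash equilibrium.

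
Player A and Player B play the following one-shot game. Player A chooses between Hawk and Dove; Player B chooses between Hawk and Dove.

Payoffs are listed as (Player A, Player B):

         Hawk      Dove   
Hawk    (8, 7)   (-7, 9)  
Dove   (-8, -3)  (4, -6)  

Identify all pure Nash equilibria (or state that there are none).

none

(Hawk, Hawk): Player B prefers Dove (9 > 7) — not an equilibrium.
(Hawk, Dove): Player A prefers Dove (4 > -7) — not an equilibrium.
(Dove, Hawk): Player A prefers Hawk (8 > -8) — not an equilibrium.
(Dove, Dove): Player B prefers Hawk (-3 > -6) — not an equilibrium.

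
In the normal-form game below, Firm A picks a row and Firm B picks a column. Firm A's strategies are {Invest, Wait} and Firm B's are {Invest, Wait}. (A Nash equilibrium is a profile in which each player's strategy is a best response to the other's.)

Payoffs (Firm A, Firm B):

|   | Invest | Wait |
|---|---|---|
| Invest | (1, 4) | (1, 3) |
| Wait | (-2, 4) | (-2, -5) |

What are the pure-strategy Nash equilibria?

(Invest, Invest): Firm A gets 1 ≥ -2 from Wait, and Firm B gets 4 ≥ 3 from Wait — Nash equilibrium.
(Invest, Wait): Firm B prefers Invest (4 > 3) — not an equilibrium.
(Wait, Invest): Firm A prefers Invest (1 > -2) — not an equilibrium.
(Wait, Wait): Firm A prefers Invest (1 > -2); Firm B prefers Invest (4 > -5) — not an equilibrium.

(Invest, Invest)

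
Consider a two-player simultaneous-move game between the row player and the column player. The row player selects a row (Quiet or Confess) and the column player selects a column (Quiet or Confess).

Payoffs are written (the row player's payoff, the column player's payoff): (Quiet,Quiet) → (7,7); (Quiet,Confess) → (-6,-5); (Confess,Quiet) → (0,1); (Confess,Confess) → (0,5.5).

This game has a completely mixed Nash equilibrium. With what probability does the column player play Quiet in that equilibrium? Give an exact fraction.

Let y be the probability that the column player plays Quiet. In a completely mixed equilibrium, the row player must be indifferent between Quiet and Confess.
The row player's expected payoff from Quiet is 7y − 6(1−y); from Confess it is 0.
Setting these equal: 13y − 6 = 0, so y = 6/13.

6/13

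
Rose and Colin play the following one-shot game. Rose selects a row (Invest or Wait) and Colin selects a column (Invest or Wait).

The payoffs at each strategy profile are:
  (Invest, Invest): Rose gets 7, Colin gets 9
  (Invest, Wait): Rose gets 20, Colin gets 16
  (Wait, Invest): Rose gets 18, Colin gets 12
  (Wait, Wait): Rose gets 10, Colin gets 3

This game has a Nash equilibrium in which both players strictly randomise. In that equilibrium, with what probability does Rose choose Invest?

Let x be the probability that Rose plays Invest. In a completely mixed equilibrium, Colin must be indifferent between Invest and Wait.
Colin's expected payoff from Invest is 9x + 12(1−x); from Wait it is 16x + 3(1−x).
Setting these equal: −3x + 12 = 13x + 3, so x = 9/16.

9/16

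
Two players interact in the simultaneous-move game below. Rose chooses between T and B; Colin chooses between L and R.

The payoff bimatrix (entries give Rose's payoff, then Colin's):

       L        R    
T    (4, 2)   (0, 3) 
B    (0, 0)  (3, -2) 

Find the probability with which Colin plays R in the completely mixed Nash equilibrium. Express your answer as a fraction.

4/7

Let c be the probability that Colin plays L. In a completely mixed equilibrium, Rose must be indifferent between T and B.
Rose's expected payoff from T is 4c; from B it is 3(1−c).
Setting these equal: 4c = −3c + 3, so c = 3/7.
Therefore Colin plays R with probability 1 − 3/7 = 4/7.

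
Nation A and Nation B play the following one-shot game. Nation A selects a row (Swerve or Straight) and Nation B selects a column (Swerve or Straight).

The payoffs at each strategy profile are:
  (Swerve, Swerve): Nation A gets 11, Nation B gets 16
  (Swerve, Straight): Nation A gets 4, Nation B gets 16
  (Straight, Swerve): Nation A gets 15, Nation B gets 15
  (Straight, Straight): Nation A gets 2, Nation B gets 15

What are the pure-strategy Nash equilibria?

(Swerve, Swerve): Nation A prefers Straight (15 > 11) — not an equilibrium.
(Swerve, Straight): Nation A gets 4 ≥ 2 from Straight, and Nation B gets 16 ≥ 16 from Swerve — Nash equilibrium.
(Straight, Swerve): Nation A gets 15 ≥ 11 from Swerve, and Nation B gets 15 ≥ 15 from Straight — Nash equilibrium.
(Straight, Straight): Nation A prefers Swerve (4 > 2) — not an equilibrium.

(Swerve, Straight) and (Straight, Swerve)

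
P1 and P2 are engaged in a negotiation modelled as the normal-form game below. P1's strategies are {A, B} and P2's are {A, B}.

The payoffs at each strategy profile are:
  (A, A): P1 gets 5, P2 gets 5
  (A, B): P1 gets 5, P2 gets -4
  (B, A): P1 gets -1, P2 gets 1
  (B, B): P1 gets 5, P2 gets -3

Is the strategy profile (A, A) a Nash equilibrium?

Yes

At (A, A), P1 earns 5; switching to B would give -1, so P1 has no profitable deviation.
P2 earns 5; switching to B would give -4, so P2 has no profitable deviation.
Neither player can gain by a unilateral deviation, so this profile is a Nash equilibrium.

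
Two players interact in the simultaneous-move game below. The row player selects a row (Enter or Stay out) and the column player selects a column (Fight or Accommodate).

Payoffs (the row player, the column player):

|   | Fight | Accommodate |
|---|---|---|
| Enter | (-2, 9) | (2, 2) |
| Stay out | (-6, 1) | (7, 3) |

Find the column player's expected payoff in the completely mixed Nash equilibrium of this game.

First find p, the probability the row player plays Enter, from the column player's indifference between Fight and Accommodate: 9p + (1−p) = 2p + 3(1−p), giving p = 2/9.
Since the column player is indifferent in equilibrium, the column player's expected payoff equals the payoff from either column against (2/9, 7/9). Using Fight: 9(2/9) + (7/9) = 25/9.

25/9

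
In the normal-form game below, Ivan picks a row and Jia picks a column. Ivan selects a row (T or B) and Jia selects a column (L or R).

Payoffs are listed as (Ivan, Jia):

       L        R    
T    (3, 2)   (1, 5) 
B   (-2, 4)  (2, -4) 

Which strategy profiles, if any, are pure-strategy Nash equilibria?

none

(T, L): Jia prefers R (5 > 2) — not an equilibrium.
(T, R): Ivan prefers B (2 > 1) — not an equilibrium.
(B, L): Ivan prefers T (3 > -2) — not an equilibrium.
(B, R): Jia prefers L (4 > -4) — not an equilibrium.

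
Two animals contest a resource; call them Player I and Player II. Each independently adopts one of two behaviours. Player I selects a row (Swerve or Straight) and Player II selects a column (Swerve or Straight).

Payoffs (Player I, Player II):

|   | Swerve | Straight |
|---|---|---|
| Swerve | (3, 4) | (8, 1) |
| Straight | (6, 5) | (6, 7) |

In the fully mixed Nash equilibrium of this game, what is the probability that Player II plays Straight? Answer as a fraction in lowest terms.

Let y be the probability that Player II plays Swerve. In a completely mixed equilibrium, Player I must be indifferent between Swerve and Straight.
Player I's expected payoff from Swerve is 3y + 8(1−y); from Straight it is 6y + 6(1−y).
Setting these equal: −5y + 8 = 6, so y = 2/5.
Therefore Player II plays Straight with probability 1 − 2/5 = 3/5.

3/5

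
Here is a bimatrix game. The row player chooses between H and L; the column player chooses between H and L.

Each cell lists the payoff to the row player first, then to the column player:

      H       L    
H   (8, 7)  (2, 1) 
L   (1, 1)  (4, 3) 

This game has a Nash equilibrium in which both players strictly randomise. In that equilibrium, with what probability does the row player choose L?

3/4

Let x be the probability that the row player plays H. In a completely mixed equilibrium, the column player must be indifferent between H and L.
The column player's expected payoff from H is 7x + (1−x); from L it is x + 3(1−x).
Setting these equal: 6x + 1 = −2x + 3, so x = 1/4.
Therefore the row player plays L with probability 1 − 1/4 = 3/4.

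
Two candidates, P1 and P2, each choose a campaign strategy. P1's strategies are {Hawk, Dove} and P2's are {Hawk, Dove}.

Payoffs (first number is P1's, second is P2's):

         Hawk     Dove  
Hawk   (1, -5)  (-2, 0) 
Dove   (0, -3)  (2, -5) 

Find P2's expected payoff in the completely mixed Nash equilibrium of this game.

-25/7

First find x, the probability P1 plays Hawk, from P2's indifference between Hawk and Dove: −5x − 3(1−x) = −5(1−x), giving x = 2/7.
Since P2 is indifferent in equilibrium, P2's expected payoff equals the payoff from either column against (2/7, 5/7). Using Hawk: −5(2/7) − 3(5/7) = -25/7.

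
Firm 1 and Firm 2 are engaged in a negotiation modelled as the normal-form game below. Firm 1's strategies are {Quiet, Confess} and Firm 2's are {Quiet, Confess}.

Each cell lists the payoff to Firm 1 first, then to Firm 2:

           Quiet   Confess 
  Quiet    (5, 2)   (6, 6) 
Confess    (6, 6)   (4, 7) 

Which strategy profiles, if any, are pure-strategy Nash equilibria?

(Quiet, Confess)

(Quiet, Quiet): Firm 1 prefers Confess (6 > 5); Firm 2 prefers Confess (6 > 2) — not an equilibrium.
(Quiet, Confess): Firm 1 gets 6 ≥ 4 from Confess, and Firm 2 gets 6 ≥ 2 from Quiet — Nash equilibrium.
(Confess, Quiet): Firm 2 prefers Confess (7 > 6) — not an equilibrium.
(Confess, Confess): Firm 1 prefers Quiet (6 > 4) — not an equilibrium.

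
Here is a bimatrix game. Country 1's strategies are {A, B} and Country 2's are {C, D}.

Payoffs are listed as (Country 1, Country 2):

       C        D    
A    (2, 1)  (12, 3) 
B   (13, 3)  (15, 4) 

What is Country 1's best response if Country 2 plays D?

Against D, Country 1 earns 12 from A and 15 from B.
So B is the best response.

B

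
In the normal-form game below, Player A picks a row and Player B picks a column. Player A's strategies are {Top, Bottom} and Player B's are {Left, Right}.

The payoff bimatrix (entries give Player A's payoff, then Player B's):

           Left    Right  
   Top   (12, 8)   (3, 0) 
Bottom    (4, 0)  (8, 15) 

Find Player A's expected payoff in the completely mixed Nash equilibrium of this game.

First find y, the probability Player B plays Left, from Player A's indifference between Top and Bottom: 12y + 3(1−y) = 4y + 8(1−y), giving y = 5/13.
Since Player A is indifferent in equilibrium, Player A's expected payoff equals the payoff from either row against (5/13, 8/13). Using Top: 12(5/13) + 3(8/13) = 84/13.

84/13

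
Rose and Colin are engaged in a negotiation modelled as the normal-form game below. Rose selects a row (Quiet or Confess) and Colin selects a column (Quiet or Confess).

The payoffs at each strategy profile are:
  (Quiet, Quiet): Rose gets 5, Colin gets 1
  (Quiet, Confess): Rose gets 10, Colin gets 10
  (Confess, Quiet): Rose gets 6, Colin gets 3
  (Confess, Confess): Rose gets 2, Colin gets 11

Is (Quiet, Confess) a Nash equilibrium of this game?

At (Quiet, Confess), Rose earns 10; switching to Confess would give 2, so Rose has no profitable deviation.
Colin earns 10; switching to Quiet would give 1, so Colin has no profitable deviation.
Neither player can gain by a unilateral deviation, so this profile is a Nash equilibrium.

Yes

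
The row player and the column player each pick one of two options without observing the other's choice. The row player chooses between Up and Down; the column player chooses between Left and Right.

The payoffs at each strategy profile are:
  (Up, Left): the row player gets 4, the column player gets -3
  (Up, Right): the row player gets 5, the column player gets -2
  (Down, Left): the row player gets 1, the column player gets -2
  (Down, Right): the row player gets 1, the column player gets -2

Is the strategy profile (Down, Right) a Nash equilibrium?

At (Down, Right), the row player earns 1; switching to Up would give 5, so the row player would deviate.
The column player earns -2; switching to Left would give -2, so the column player has no profitable deviation.
Since at least one player can profitably deviate, this is not a Nash equilibrium.

No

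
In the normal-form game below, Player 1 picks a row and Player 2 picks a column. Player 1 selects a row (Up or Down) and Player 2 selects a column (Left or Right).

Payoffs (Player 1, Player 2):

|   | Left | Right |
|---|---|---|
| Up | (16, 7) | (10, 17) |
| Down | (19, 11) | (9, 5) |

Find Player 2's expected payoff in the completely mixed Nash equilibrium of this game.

First find x, the probability Player 1 plays Up, from Player 2's indifference between Left and Right: 7x + 11(1−x) = 17x + 5(1−x), giving x = 3/8.
Since Player 2 is indifferent in equilibrium, Player 2's expected payoff equals the payoff from either column against (3/8, 5/8). Using Left: 7(3/8) + 11(5/8) = 19/2.

19/2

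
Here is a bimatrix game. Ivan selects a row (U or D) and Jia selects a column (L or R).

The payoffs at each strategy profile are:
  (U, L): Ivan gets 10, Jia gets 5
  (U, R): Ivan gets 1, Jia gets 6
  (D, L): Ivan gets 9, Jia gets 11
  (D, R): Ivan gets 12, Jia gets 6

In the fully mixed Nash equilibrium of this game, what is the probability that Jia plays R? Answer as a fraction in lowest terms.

Let y be the probability that Jia plays L. In a completely mixed equilibrium, Ivan must be indifferent between U and D.
Ivan's expected payoff from U is 10y + (1−y); from D it is 9y + 12(1−y).
Setting these equal: 9y + 1 = −3y + 12, so y = 11/12.
Therefore Jia plays R with probability 1 − 11/12 = 1/12.

1/12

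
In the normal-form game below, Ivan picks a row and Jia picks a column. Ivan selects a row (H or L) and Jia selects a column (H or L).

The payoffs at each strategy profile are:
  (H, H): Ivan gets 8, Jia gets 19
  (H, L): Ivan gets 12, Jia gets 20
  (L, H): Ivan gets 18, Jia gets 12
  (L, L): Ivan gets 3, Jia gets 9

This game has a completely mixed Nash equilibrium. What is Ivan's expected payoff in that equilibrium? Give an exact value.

First find q, the probability Jia plays H, from Ivan's indifference between H and L: 8q + 12(1−q) = 18q + 3(1−q), giving q = 9/19.
Since Ivan is indifferent in equilibrium, Ivan's expected payoff equals the payoff from either row against (9/19, 10/19). Using H: 8(9/19) + 12(10/19) = 192/19.

192/19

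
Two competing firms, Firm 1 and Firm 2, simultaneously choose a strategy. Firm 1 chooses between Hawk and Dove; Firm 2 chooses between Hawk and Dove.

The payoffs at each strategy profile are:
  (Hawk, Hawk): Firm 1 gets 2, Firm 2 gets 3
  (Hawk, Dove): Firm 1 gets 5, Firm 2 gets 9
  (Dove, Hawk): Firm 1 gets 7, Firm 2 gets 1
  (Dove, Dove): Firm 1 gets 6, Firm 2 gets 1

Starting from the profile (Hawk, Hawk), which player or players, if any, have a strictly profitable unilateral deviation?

Firm 1 at (Hawk, Hawk) earns 2; deviating to Dove yields 7 — a strict improvement.
Firm 2 earns 3; deviating to Dove yields 9 — a strict improvement.
Both Firm 1 and Firm 2 have strictly profitable deviations.

Both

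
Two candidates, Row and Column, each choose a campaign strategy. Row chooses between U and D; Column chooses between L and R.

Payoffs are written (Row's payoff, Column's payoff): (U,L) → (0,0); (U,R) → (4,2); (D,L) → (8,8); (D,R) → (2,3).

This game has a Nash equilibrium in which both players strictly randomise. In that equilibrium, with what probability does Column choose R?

4/5

Let c be the probability that Column plays L. In a completely mixed equilibrium, Row must be indifferent between U and D.
Row's expected payoff from U is 4(1−c); from D it is 8c + 2(1−c).
Setting these equal: −4c + 4 = 6c + 2, so c = 1/5.
Therefore Column plays R with probability 1 − 1/5 = 4/5.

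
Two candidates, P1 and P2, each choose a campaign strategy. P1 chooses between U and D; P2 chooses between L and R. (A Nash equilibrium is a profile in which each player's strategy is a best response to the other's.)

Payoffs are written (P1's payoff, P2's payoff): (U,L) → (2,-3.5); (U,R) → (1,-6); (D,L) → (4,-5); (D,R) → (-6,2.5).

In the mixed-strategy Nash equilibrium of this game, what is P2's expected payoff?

First find x, the probability P1 plays U, from P2's indifference between L and R: −3.5x − 5(1−x) = −6x + 2.5(1−x), giving x = 3/4.
Since P2 is indifferent in equilibrium, P2's expected payoff equals the payoff from either column against (3/4, 1/4). Using L: −3.5(3/4) − 5(1/4) = -31/8.

-31/8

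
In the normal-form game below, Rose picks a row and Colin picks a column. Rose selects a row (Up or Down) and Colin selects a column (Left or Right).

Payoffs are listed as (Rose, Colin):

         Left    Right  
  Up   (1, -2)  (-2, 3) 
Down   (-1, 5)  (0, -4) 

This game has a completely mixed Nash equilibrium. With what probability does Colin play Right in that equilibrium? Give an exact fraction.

1/2

Let y be the probability that Colin plays Left. In a completely mixed equilibrium, Rose must be indifferent between Up and Down.
Rose's expected payoff from Up is y − 2(1−y); from Down it is −y.
Setting these equal: 3y − 2 = −y, so y = 1/2.
Therefore Colin plays Right with probability 1 − 1/2 = 1/2.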